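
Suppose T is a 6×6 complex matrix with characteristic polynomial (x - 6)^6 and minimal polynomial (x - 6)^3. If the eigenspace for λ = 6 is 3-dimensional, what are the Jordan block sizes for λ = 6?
Block sizes for λ = 6: [3, 2, 1]

Step 1 — from the characteristic polynomial, algebraic multiplicity of λ = 6 is 6. From dim ker(T − (6)·I) = 3, there are exactly 3 Jordan blocks for λ = 6.
Step 2 — from the minimal polynomial, the factor (x − 6)^3 tells us the largest block for λ = 6 has size 3.
Step 3 — with total size 6, 3 blocks, and largest block 3, the block sizes (in nonincreasing order) are [3, 2, 1].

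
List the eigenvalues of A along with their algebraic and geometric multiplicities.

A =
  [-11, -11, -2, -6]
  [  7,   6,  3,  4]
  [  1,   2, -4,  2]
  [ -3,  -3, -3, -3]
λ = -3: alg = 4, geom = 2

Step 1 — factor the characteristic polynomial to read off the algebraic multiplicities:
  χ_A(x) = (x + 3)^4

Step 2 — compute geometric multiplicities via the rank-nullity identity g(λ) = n − rank(A − λI):
  rank(A − (-3)·I) = 2, so dim ker(A − (-3)·I) = n − 2 = 2

Summary:
  λ = -3: algebraic multiplicity = 4, geometric multiplicity = 2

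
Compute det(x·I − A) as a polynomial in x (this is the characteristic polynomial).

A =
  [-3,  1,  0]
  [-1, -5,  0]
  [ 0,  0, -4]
x^3 + 12*x^2 + 48*x + 64

Expanding det(x·I − A) (e.g. by cofactor expansion or by noting that A is similar to its Jordan form J, which has the same characteristic polynomial as A) gives
  χ_A(x) = x^3 + 12*x^2 + 48*x + 64
which factors as (x + 4)^3. The eigenvalues (with algebraic multiplicities) are λ = -4 with multiplicity 3.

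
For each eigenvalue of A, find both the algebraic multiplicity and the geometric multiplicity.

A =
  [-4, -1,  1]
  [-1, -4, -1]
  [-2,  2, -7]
λ = -5: alg = 3, geom = 2

Step 1 — factor the characteristic polynomial to read off the algebraic multiplicities:
  χ_A(x) = (x + 5)^3

Step 2 — compute geometric multiplicities via the rank-nullity identity g(λ) = n − rank(A − λI):
  rank(A − (-5)·I) = 1, so dim ker(A − (-5)·I) = n − 1 = 2

Summary:
  λ = -5: algebraic multiplicity = 3, geometric multiplicity = 2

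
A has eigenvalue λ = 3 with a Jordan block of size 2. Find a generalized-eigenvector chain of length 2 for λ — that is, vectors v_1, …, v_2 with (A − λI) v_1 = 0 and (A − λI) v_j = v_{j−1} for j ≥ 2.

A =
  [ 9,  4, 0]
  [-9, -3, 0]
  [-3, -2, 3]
A Jordan chain for λ = 3 of length 2:
v_1 = (6, -9, -3)ᵀ
v_2 = (1, 0, 0)ᵀ

Let N = A − (3)·I. We want v_2 with N^2 v_2 = 0 but N^1 v_2 ≠ 0; then v_{j-1} := N · v_j for j = 2, …, 2.

Pick v_2 = (1, 0, 0)ᵀ.
Then v_1 = N · v_2 = (6, -9, -3)ᵀ.

Sanity check: (A − (3)·I) v_1 = (0, 0, 0)ᵀ = 0. ✓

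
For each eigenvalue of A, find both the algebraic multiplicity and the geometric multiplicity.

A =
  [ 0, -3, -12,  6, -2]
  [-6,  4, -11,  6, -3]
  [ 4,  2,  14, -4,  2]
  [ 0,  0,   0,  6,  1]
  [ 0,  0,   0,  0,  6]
λ = 6: alg = 5, geom = 2

Step 1 — factor the characteristic polynomial to read off the algebraic multiplicities:
  χ_A(x) = (x - 6)^5

Step 2 — compute geometric multiplicities via the rank-nullity identity g(λ) = n − rank(A − λI):
  rank(A − (6)·I) = 3, so dim ker(A − (6)·I) = n − 3 = 2

Summary:
  λ = 6: algebraic multiplicity = 5, geometric multiplicity = 2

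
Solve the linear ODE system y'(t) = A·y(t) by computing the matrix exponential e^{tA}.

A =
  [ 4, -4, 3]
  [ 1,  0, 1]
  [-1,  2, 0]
e^{tA} =
  [t*exp(t) + 2*exp(2*t) - exp(t), -2*t*exp(t) - 2*exp(2*t) + 2*exp(t), t*exp(t) + 2*exp(2*t) - 2*exp(t)]
  [exp(2*t) - exp(t), -exp(2*t) + 2*exp(t), exp(2*t) - exp(t)]
  [-t*exp(t), 2*t*exp(t), -t*exp(t) + exp(t)]

Strategy: write A = P · J · P⁻¹ where J is a Jordan canonical form, so e^{tA} = P · e^{tJ} · P⁻¹, and e^{tJ} can be computed block-by-block.

A has Jordan form
J =
  [1, 1, 0]
  [0, 1, 0]
  [0, 0, 2]
(up to reordering of blocks).

Per-block formulas:
  For a 1×1 block at λ = 2: exp(t · [2]) = [e^(2t)].
  For a 2×2 Jordan block J_2(1): exp(t · J_2(1)) = e^(1t)·(I + t·N), where N is the 2×2 nilpotent shift.

After assembling e^{tJ} and conjugating by P, we get:

e^{tA} =
  [t*exp(t) + 2*exp(2*t) - exp(t), -2*t*exp(t) - 2*exp(2*t) + 2*exp(t), t*exp(t) + 2*exp(2*t) - 2*exp(t)]
  [exp(2*t) - exp(t), -exp(2*t) + 2*exp(t), exp(2*t) - exp(t)]
  [-t*exp(t), 2*t*exp(t), -t*exp(t) + exp(t)]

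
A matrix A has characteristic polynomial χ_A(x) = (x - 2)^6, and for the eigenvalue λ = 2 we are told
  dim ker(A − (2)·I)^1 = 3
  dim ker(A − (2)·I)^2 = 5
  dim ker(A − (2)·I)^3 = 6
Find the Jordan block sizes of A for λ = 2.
Block sizes for λ = 2: [3, 2, 1]

From the dimensions of kernels of powers, the number of Jordan blocks of size at least j is d_j − d_{j−1} where d_j = dim ker(N^j) (with d_0 = 0). Computing the differences gives [3, 2, 1].
The number of blocks of size exactly k is (#blocks of size ≥ k) − (#blocks of size ≥ k + 1), so the partition is: 1 block(s) of size 1, 1 block(s) of size 2, 1 block(s) of size 3.
In nonincreasing order the block sizes are [3, 2, 1].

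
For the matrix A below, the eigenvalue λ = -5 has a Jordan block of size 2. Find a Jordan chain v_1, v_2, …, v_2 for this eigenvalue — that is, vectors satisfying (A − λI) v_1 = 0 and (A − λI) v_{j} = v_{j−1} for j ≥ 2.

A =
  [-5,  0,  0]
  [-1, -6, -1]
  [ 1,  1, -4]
A Jordan chain for λ = -5 of length 2:
v_1 = (0, -1, 1)ᵀ
v_2 = (1, 0, 0)ᵀ

Let N = A − (-5)·I. We want v_2 with N^2 v_2 = 0 but N^1 v_2 ≠ 0; then v_{j-1} := N · v_j for j = 2, …, 2.

Pick v_2 = (1, 0, 0)ᵀ.
Then v_1 = N · v_2 = (0, -1, 1)ᵀ.

Sanity check: (A − (-5)·I) v_1 = (0, 0, 0)ᵀ = 0. ✓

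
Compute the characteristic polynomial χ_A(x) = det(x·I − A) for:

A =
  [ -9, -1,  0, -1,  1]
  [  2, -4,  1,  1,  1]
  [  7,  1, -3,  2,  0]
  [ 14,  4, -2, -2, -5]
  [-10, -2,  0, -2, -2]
x^5 + 20*x^4 + 160*x^3 + 640*x^2 + 1280*x + 1024

Expanding det(x·I − A) (e.g. by cofactor expansion or by noting that A is similar to its Jordan form J, which has the same characteristic polynomial as A) gives
  χ_A(x) = x^5 + 20*x^4 + 160*x^3 + 640*x^2 + 1280*x + 1024
which factors as (x + 4)^5. The eigenvalues (with algebraic multiplicities) are λ = -4 with multiplicity 5.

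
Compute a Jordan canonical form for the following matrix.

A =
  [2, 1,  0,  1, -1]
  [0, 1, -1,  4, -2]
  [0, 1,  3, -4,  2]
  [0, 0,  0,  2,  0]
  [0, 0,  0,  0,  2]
J_3(2) ⊕ J_1(2) ⊕ J_1(2)

The characteristic polynomial is
  det(x·I − A) = x^5 - 10*x^4 + 40*x^3 - 80*x^2 + 80*x - 32 = (x - 2)^5

Eigenvalues and multiplicities (the geometric multiplicity of λ is n − rank(A − λI), which equals the number of Jordan blocks for λ):
  λ = 2: algebraic multiplicity = 5, geometric multiplicity = 3

Determining the block sizes for each eigenvalue:
  λ = 2: with am = 5 and gm = 3, the partition is not yet determined (e.g. several partitions of 5 into 3 parts exist). Let N = A − (2)·I. Computing rank(N^1) = 2, rank(N^2) = 1, rank(N^3) = 0; the number of blocks of size ≥ j is rank(N^{j−1}) − rank(N^j), giving [3, 1, 1]. So we have 1 block(s) of size 3, 2 block(s) of size 1 → block sizes [3, 1, 1]

Assembling the blocks gives a Jordan form
J =
  [2, 1, 0, 0, 0]
  [0, 2, 1, 0, 0]
  [0, 0, 2, 0, 0]
  [0, 0, 0, 2, 0]
  [0, 0, 0, 0, 2]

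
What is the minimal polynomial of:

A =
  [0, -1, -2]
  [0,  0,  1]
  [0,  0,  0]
x^3

The characteristic polynomial is χ_A(x) = x^3, so the eigenvalues are known. The minimal polynomial is
  m_A(x) = Π_λ (x − λ)^{k_λ}
where k_λ is the size of the *largest* Jordan block for λ (equivalently, the smallest k with (A − λI)^k v = 0 for every generalised eigenvector v of λ).

  λ = 0: largest Jordan block has size 3, contributing (x − 0)^3

So m_A(x) = x^3 = x^3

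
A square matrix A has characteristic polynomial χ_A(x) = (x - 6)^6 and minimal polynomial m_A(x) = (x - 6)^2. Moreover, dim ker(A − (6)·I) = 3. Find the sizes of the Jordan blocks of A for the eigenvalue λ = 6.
Block sizes for λ = 6: [2, 2, 2]

Step 1 — from the characteristic polynomial, algebraic multiplicity of λ = 6 is 6. From dim ker(A − (6)·I) = 3, there are exactly 3 Jordan blocks for λ = 6.
Step 2 — from the minimal polynomial, the factor (x − 6)^2 tells us the largest block for λ = 6 has size 2.
Step 3 — with total size 6, 3 blocks, and largest block 2, the block sizes (in nonincreasing order) are [2, 2, 2].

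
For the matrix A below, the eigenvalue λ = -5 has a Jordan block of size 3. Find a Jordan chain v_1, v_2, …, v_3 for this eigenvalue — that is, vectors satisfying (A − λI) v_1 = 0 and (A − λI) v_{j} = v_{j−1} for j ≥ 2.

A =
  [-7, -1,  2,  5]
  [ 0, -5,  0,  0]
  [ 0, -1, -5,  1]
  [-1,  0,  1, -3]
A Jordan chain for λ = -5 of length 3:
v_1 = (-1, 0, -1, 0)ᵀ
v_2 = (-2, 0, 0, -1)ᵀ
v_3 = (1, 0, 0, 0)ᵀ

Let N = A − (-5)·I. We want v_3 with N^3 v_3 = 0 but N^2 v_3 ≠ 0; then v_{j-1} := N · v_j for j = 3, …, 2.

Pick v_3 = (1, 0, 0, 0)ᵀ.
Then v_2 = N · v_3 = (-2, 0, 0, -1)ᵀ.
Then v_1 = N · v_2 = (-1, 0, -1, 0)ᵀ.

Sanity check: (A − (-5)·I) v_1 = (0, 0, 0, 0)ᵀ = 0. ✓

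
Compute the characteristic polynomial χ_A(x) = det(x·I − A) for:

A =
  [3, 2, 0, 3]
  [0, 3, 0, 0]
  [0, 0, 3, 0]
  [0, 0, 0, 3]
x^4 - 12*x^3 + 54*x^2 - 108*x + 81

Expanding det(x·I − A) (e.g. by cofactor expansion or by noting that A is similar to its Jordan form J, which has the same characteristic polynomial as A) gives
  χ_A(x) = x^4 - 12*x^3 + 54*x^2 - 108*x + 81
which factors as (x - 3)^4. The eigenvalues (with algebraic multiplicities) are λ = 3 with multiplicity 4.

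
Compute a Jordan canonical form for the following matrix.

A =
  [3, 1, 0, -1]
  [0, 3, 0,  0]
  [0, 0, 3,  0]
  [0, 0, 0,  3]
J_2(3) ⊕ J_1(3) ⊕ J_1(3)

The characteristic polynomial is
  det(x·I − A) = x^4 - 12*x^3 + 54*x^2 - 108*x + 81 = (x - 3)^4

Eigenvalues and multiplicities (the geometric multiplicity of λ is n − rank(A − λI), which equals the number of Jordan blocks for λ):
  λ = 3: algebraic multiplicity = 4, geometric multiplicity = 3

Determining the block sizes for each eigenvalue:
  λ = 3: 3 blocks summing to 4 forces exactly one block of size 2 and the rest size 1 → block sizes [2, 1, 1]

Assembling the blocks gives a Jordan form
J =
  [3, 1, 0, 0]
  [0, 3, 0, 0]
  [0, 0, 3, 0]
  [0, 0, 0, 3]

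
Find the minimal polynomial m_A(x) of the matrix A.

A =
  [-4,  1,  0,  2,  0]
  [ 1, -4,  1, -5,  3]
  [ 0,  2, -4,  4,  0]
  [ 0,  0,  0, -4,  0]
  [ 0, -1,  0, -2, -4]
x^3 + 12*x^2 + 48*x + 64

The characteristic polynomial is χ_A(x) = (x + 4)^5, so the eigenvalues are known. The minimal polynomial is
  m_A(x) = Π_λ (x − λ)^{k_λ}
where k_λ is the size of the *largest* Jordan block for λ (equivalently, the smallest k with (A − λI)^k v = 0 for every generalised eigenvector v of λ).

  λ = -4: largest Jordan block has size 3, contributing (x + 4)^3

So m_A(x) = (x + 4)^3 = x^3 + 12*x^2 + 48*x + 64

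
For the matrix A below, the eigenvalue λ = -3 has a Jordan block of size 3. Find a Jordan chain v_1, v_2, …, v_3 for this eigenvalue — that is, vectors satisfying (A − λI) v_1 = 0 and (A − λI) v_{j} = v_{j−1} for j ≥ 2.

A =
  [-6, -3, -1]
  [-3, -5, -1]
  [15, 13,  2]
A Jordan chain for λ = -3 of length 3:
v_1 = (3, 0, -9)ᵀ
v_2 = (-3, -3, 15)ᵀ
v_3 = (1, 0, 0)ᵀ

Let N = A − (-3)·I. We want v_3 with N^3 v_3 = 0 but N^2 v_3 ≠ 0; then v_{j-1} := N · v_j for j = 3, …, 2.

Pick v_3 = (1, 0, 0)ᵀ.
Then v_2 = N · v_3 = (-3, -3, 15)ᵀ.
Then v_1 = N · v_2 = (3, 0, -9)ᵀ.

Sanity check: (A − (-3)·I) v_1 = (0, 0, 0)ᵀ = 0. ✓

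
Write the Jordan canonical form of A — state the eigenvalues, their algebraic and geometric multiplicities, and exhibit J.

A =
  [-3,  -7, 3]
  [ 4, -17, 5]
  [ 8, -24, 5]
J_3(-5)

The characteristic polynomial is
  det(x·I − A) = x^3 + 15*x^2 + 75*x + 125 = (x + 5)^3

Eigenvalues and multiplicities (the geometric multiplicity of λ is n − rank(A − λI), which equals the number of Jordan blocks for λ):
  λ = -5: algebraic multiplicity = 3, geometric multiplicity = 1

Determining the block sizes for each eigenvalue:
  λ = -5: one block (gm = 1), so the single block has size am = 3 → block sizes [3]

Assembling the blocks gives a Jordan form
J =
  [-5,  1,  0]
  [ 0, -5,  1]
  [ 0,  0, -5]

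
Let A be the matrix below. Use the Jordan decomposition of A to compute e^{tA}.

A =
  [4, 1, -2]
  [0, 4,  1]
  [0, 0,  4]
e^{tA} =
  [exp(4*t), t*exp(4*t), t^2*exp(4*t)/2 - 2*t*exp(4*t)]
  [0, exp(4*t), t*exp(4*t)]
  [0, 0, exp(4*t)]

Strategy: write A = P · J · P⁻¹ where J is a Jordan canonical form, so e^{tA} = P · e^{tJ} · P⁻¹, and e^{tJ} can be computed block-by-block.

A has Jordan form
J =
  [4, 1, 0]
  [0, 4, 1]
  [0, 0, 4]
(up to reordering of blocks).

Per-block formulas:
  For a 3×3 Jordan block J_3(4): exp(t · J_3(4)) = e^(4t)·(I + t·N + (t^2/2)·N^2), where N is the 3×3 nilpotent shift.

After assembling e^{tJ} and conjugating by P, we get:

e^{tA} =
  [exp(4*t), t*exp(4*t), t^2*exp(4*t)/2 - 2*t*exp(4*t)]
  [0, exp(4*t), t*exp(4*t)]
  [0, 0, exp(4*t)]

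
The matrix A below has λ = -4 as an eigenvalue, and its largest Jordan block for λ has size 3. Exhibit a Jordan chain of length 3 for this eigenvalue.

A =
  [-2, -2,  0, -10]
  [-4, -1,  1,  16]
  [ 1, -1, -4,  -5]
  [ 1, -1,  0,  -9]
A Jordan chain for λ = -4 of length 3:
v_1 = (2, -3, 1, 1)ᵀ
v_2 = (2, -4, 1, 1)ᵀ
v_3 = (1, 0, 0, 0)ᵀ

Let N = A − (-4)·I. We want v_3 with N^3 v_3 = 0 but N^2 v_3 ≠ 0; then v_{j-1} := N · v_j for j = 3, …, 2.

Pick v_3 = (1, 0, 0, 0)ᵀ.
Then v_2 = N · v_3 = (2, -4, 1, 1)ᵀ.
Then v_1 = N · v_2 = (2, -3, 1, 1)ᵀ.

Sanity check: (A − (-4)·I) v_1 = (0, 0, 0, 0)ᵀ = 0. ✓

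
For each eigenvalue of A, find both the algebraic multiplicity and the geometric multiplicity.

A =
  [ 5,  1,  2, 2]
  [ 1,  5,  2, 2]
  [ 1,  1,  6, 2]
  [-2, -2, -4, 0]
λ = 4: alg = 4, geom = 3

Step 1 — factor the characteristic polynomial to read off the algebraic multiplicities:
  χ_A(x) = (x - 4)^4

Step 2 — compute geometric multiplicities via the rank-nullity identity g(λ) = n − rank(A − λI):
  rank(A − (4)·I) = 1, so dim ker(A − (4)·I) = n − 1 = 3

Summary:
  λ = 4: algebraic multiplicity = 4, geometric multiplicity = 3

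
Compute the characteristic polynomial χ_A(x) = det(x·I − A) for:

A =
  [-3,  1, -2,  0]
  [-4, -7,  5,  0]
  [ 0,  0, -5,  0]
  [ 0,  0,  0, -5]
x^4 + 20*x^3 + 150*x^2 + 500*x + 625

Expanding det(x·I − A) (e.g. by cofactor expansion or by noting that A is similar to its Jordan form J, which has the same characteristic polynomial as A) gives
  χ_A(x) = x^4 + 20*x^3 + 150*x^2 + 500*x + 625
which factors as (x + 5)^4. The eigenvalues (with algebraic multiplicities) are λ = -5 with multiplicity 4.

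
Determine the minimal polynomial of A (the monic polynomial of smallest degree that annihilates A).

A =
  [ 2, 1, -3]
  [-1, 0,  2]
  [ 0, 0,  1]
x^3 - 3*x^2 + 3*x - 1

The characteristic polynomial is χ_A(x) = (x - 1)^3, so the eigenvalues are known. The minimal polynomial is
  m_A(x) = Π_λ (x − λ)^{k_λ}
where k_λ is the size of the *largest* Jordan block for λ (equivalently, the smallest k with (A − λI)^k v = 0 for every generalised eigenvector v of λ).

  λ = 1: largest Jordan block has size 3, contributing (x − 1)^3

So m_A(x) = (x - 1)^3 = x^3 - 3*x^2 + 3*x - 1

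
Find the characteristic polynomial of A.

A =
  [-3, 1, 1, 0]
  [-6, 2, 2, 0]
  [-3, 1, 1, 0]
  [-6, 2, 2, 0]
x^4

Expanding det(x·I − A) (e.g. by cofactor expansion or by noting that A is similar to its Jordan form J, which has the same characteristic polynomial as A) gives
  χ_A(x) = x^4
which factors as x^4. The eigenvalues (with algebraic multiplicities) are λ = 0 with multiplicity 4.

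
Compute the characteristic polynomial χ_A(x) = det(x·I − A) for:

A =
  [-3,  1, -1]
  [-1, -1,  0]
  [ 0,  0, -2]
x^3 + 6*x^2 + 12*x + 8

Expanding det(x·I − A) (e.g. by cofactor expansion or by noting that A is similar to its Jordan form J, which has the same characteristic polynomial as A) gives
  χ_A(x) = x^3 + 6*x^2 + 12*x + 8
which factors as (x + 2)^3. The eigenvalues (with algebraic multiplicities) are λ = -2 with multiplicity 3.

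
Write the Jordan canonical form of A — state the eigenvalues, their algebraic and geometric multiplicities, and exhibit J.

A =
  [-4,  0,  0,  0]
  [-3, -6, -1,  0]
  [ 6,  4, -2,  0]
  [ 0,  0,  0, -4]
J_2(-4) ⊕ J_1(-4) ⊕ J_1(-4)

The characteristic polynomial is
  det(x·I − A) = x^4 + 16*x^3 + 96*x^2 + 256*x + 256 = (x + 4)^4

Eigenvalues and multiplicities (the geometric multiplicity of λ is n − rank(A − λI), which equals the number of Jordan blocks for λ):
  λ = -4: algebraic multiplicity = 4, geometric multiplicity = 3

Determining the block sizes for each eigenvalue:
  λ = -4: 3 blocks summing to 4 forces exactly one block of size 2 and the rest size 1 → block sizes [2, 1, 1]

Assembling the blocks gives a Jordan form
J =
  [-4,  1,  0,  0]
  [ 0, -4,  0,  0]
  [ 0,  0, -4,  0]
  [ 0,  0,  0, -4]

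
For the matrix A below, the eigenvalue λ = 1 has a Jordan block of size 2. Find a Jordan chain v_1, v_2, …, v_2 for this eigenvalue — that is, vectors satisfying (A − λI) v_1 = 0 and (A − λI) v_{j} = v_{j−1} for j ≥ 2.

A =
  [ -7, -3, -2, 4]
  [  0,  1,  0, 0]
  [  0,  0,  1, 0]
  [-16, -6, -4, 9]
A Jordan chain for λ = 1 of length 2:
v_1 = (-8, 0, 0, -16)ᵀ
v_2 = (1, 0, 0, 0)ᵀ

Let N = A − (1)·I. We want v_2 with N^2 v_2 = 0 but N^1 v_2 ≠ 0; then v_{j-1} := N · v_j for j = 2, …, 2.

Pick v_2 = (1, 0, 0, 0)ᵀ.
Then v_1 = N · v_2 = (-8, 0, 0, -16)ᵀ.

Sanity check: (A − (1)·I) v_1 = (0, 0, 0, 0)ᵀ = 0. ✓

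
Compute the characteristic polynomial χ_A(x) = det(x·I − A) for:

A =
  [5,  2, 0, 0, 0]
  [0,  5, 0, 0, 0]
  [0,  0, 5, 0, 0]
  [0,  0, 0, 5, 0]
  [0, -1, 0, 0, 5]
x^5 - 25*x^4 + 250*x^3 - 1250*x^2 + 3125*x - 3125

Expanding det(x·I − A) (e.g. by cofactor expansion or by noting that A is similar to its Jordan form J, which has the same characteristic polynomial as A) gives
  χ_A(x) = x^5 - 25*x^4 + 250*x^3 - 1250*x^2 + 3125*x - 3125
which factors as (x - 5)^5. The eigenvalues (with algebraic multiplicities) are λ = 5 with multiplicity 5.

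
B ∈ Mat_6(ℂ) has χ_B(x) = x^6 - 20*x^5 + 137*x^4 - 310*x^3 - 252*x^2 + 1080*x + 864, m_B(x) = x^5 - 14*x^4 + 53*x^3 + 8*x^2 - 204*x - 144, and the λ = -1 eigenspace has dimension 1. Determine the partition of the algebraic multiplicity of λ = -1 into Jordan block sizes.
Block sizes for λ = -1: [2]

Step 1 — from the characteristic polynomial, algebraic multiplicity of λ = -1 is 2. From dim ker(B − (-1)·I) = 1, there are exactly 1 Jordan blocks for λ = -1.
Step 2 — from the minimal polynomial, the factor (x + 1)^2 tells us the largest block for λ = -1 has size 2.
Step 3 — with total size 2, 1 blocks, and largest block 2, the block sizes (in nonincreasing order) are [2].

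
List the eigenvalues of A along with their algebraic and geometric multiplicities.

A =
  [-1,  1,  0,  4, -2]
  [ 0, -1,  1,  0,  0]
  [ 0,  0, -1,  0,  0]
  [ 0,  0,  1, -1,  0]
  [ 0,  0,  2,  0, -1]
λ = -1: alg = 5, geom = 3

Step 1 — factor the characteristic polynomial to read off the algebraic multiplicities:
  χ_A(x) = (x + 1)^5

Step 2 — compute geometric multiplicities via the rank-nullity identity g(λ) = n − rank(A − λI):
  rank(A − (-1)·I) = 2, so dim ker(A − (-1)·I) = n − 2 = 3

Summary:
  λ = -1: algebraic multiplicity = 5, geometric multiplicity = 3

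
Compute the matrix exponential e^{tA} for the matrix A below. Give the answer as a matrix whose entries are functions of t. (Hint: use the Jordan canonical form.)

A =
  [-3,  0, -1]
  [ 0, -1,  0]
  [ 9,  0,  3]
e^{tA} =
  [1 - 3*t, 0, -t]
  [0, exp(-t), 0]
  [9*t, 0, 3*t + 1]

Strategy: write A = P · J · P⁻¹ where J is a Jordan canonical form, so e^{tA} = P · e^{tJ} · P⁻¹, and e^{tJ} can be computed block-by-block.

A has Jordan form
J =
  [-1, 0, 0]
  [ 0, 0, 1]
  [ 0, 0, 0]
(up to reordering of blocks).

Per-block formulas:
  For a 1×1 block at λ = -1: exp(t · [-1]) = [e^(-1t)].
  For a 2×2 Jordan block J_2(0): exp(t · J_2(0)) = e^(0t)·(I + t·N), where N is the 2×2 nilpotent shift.

After assembling e^{tJ} and conjugating by P, we get:

e^{tA} =
  [1 - 3*t, 0, -t]
  [0, exp(-t), 0]
  [9*t, 0, 3*t + 1]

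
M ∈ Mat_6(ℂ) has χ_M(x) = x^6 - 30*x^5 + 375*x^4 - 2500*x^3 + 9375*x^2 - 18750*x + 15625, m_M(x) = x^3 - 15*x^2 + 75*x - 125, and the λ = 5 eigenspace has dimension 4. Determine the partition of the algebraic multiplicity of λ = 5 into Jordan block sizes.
Block sizes for λ = 5: [3, 1, 1, 1]

Step 1 — from the characteristic polynomial, algebraic multiplicity of λ = 5 is 6. From dim ker(M − (5)·I) = 4, there are exactly 4 Jordan blocks for λ = 5.
Step 2 — from the minimal polynomial, the factor (x − 5)^3 tells us the largest block for λ = 5 has size 3.
Step 3 — with total size 6, 4 blocks, and largest block 3, the block sizes (in nonincreasing order) are [3, 1, 1, 1].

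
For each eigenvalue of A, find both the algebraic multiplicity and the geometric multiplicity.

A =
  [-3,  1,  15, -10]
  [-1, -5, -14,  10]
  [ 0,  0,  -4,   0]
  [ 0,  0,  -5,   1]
λ = -4: alg = 3, geom = 1; λ = 1: alg = 1, geom = 1

Step 1 — factor the characteristic polynomial to read off the algebraic multiplicities:
  χ_A(x) = (x - 1)*(x + 4)^3

Step 2 — compute geometric multiplicities via the rank-nullity identity g(λ) = n − rank(A − λI):
  rank(A − (-4)·I) = 3, so dim ker(A − (-4)·I) = n − 3 = 1
  rank(A − (1)·I) = 3, so dim ker(A − (1)·I) = n − 3 = 1

Summary:
  λ = -4: algebraic multiplicity = 3, geometric multiplicity = 1
  λ = 1: algebraic multiplicity = 1, geometric multiplicity = 1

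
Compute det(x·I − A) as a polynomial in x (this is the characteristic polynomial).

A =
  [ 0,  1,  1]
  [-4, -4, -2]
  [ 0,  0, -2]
x^3 + 6*x^2 + 12*x + 8

Expanding det(x·I − A) (e.g. by cofactor expansion or by noting that A is similar to its Jordan form J, which has the same characteristic polynomial as A) gives
  χ_A(x) = x^3 + 6*x^2 + 12*x + 8
which factors as (x + 2)^3. The eigenvalues (with algebraic multiplicities) are λ = -2 with multiplicity 3.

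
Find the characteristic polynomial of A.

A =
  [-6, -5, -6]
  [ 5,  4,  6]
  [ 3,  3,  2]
x^3 - 3*x - 2

Expanding det(x·I − A) (e.g. by cofactor expansion or by noting that A is similar to its Jordan form J, which has the same characteristic polynomial as A) gives
  χ_A(x) = x^3 - 3*x - 2
which factors as (x - 2)*(x + 1)^2. The eigenvalues (with algebraic multiplicities) are λ = -1 with multiplicity 2, λ = 2 with multiplicity 1.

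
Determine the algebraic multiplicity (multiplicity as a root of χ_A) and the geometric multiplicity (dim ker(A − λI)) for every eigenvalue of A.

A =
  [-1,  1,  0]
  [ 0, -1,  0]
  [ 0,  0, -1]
λ = -1: alg = 3, geom = 2

Step 1 — factor the characteristic polynomial to read off the algebraic multiplicities:
  χ_A(x) = (x + 1)^3

Step 2 — compute geometric multiplicities via the rank-nullity identity g(λ) = n − rank(A − λI):
  rank(A − (-1)·I) = 1, so dim ker(A − (-1)·I) = n − 1 = 2

Summary:
  λ = -1: algebraic multiplicity = 3, geometric multiplicity = 2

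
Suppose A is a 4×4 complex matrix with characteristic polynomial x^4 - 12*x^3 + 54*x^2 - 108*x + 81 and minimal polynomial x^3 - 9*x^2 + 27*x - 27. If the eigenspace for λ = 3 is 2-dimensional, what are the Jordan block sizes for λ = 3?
Block sizes for λ = 3: [3, 1]

Step 1 — from the characteristic polynomial, algebraic multiplicity of λ = 3 is 4. From dim ker(A − (3)·I) = 2, there are exactly 2 Jordan blocks for λ = 3.
Step 2 — from the minimal polynomial, the factor (x − 3)^3 tells us the largest block for λ = 3 has size 3.
Step 3 — with total size 4, 2 blocks, and largest block 3, the block sizes (in nonincreasing order) are [3, 1].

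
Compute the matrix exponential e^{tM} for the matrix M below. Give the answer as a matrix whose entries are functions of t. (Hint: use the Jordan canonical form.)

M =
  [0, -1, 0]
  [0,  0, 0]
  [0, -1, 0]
e^{tM} =
  [1, -t, 0]
  [0, 1, 0]
  [0, -t, 1]

Strategy: write M = P · J · P⁻¹ where J is a Jordan canonical form, so e^{tM} = P · e^{tJ} · P⁻¹, and e^{tJ} can be computed block-by-block.

M has Jordan form
J =
  [0, 1, 0]
  [0, 0, 0]
  [0, 0, 0]
(up to reordering of blocks).

Per-block formulas:
  For a 1×1 block at λ = 0: exp(t · [0]) = [e^(0t)].
  For a 2×2 Jordan block J_2(0): exp(t · J_2(0)) = e^(0t)·(I + t·N), where N is the 2×2 nilpotent shift.

After assembling e^{tJ} and conjugating by P, we get:

e^{tM} =
  [1, -t, 0]
  [0, 1, 0]
  [0, -t, 1]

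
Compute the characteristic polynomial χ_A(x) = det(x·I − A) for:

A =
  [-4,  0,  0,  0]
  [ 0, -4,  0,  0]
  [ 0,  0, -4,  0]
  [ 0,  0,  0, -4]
x^4 + 16*x^3 + 96*x^2 + 256*x + 256

Expanding det(x·I − A) (e.g. by cofactor expansion or by noting that A is similar to its Jordan form J, which has the same characteristic polynomial as A) gives
  χ_A(x) = x^4 + 16*x^3 + 96*x^2 + 256*x + 256
which factors as (x + 4)^4. The eigenvalues (with algebraic multiplicities) are λ = -4 with multiplicity 4.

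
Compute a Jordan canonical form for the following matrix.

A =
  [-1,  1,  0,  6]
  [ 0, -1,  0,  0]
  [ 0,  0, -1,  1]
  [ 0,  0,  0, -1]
J_2(-1) ⊕ J_2(-1)

The characteristic polynomial is
  det(x·I − A) = x^4 + 4*x^3 + 6*x^2 + 4*x + 1 = (x + 1)^4

Eigenvalues and multiplicities (the geometric multiplicity of λ is n − rank(A − λI), which equals the number of Jordan blocks for λ):
  λ = -1: algebraic multiplicity = 4, geometric multiplicity = 2

Determining the block sizes for each eigenvalue:
  λ = -1: with am = 4 and gm = 2, the partition is not yet determined (e.g. several partitions of 4 into 2 parts exist). Let N = A − (-1)·I. Computing rank(N^1) = 2, rank(N^2) = 0; the number of blocks of size ≥ j is rank(N^{j−1}) − rank(N^j), giving [2, 2]. So we have 2 block(s) of size 2 → block sizes [2, 2]

Assembling the blocks gives a Jordan form
J =
  [-1,  1,  0,  0]
  [ 0, -1,  0,  0]
  [ 0,  0, -1,  1]
  [ 0,  0,  0, -1]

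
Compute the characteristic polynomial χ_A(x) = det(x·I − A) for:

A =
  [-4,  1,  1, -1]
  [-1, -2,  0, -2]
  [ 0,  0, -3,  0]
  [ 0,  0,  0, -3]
x^4 + 12*x^3 + 54*x^2 + 108*x + 81

Expanding det(x·I − A) (e.g. by cofactor expansion or by noting that A is similar to its Jordan form J, which has the same characteristic polynomial as A) gives
  χ_A(x) = x^4 + 12*x^3 + 54*x^2 + 108*x + 81
which factors as (x + 3)^4. The eigenvalues (with algebraic multiplicities) are λ = -3 with multiplicity 4.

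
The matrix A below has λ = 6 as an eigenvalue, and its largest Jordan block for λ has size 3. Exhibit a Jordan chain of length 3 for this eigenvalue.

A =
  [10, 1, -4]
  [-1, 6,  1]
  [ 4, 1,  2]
A Jordan chain for λ = 6 of length 3:
v_1 = (-1, 0, -1)ᵀ
v_2 = (4, -1, 4)ᵀ
v_3 = (1, 0, 0)ᵀ

Let N = A − (6)·I. We want v_3 with N^3 v_3 = 0 but N^2 v_3 ≠ 0; then v_{j-1} := N · v_j for j = 3, …, 2.

Pick v_3 = (1, 0, 0)ᵀ.
Then v_2 = N · v_3 = (4, -1, 4)ᵀ.
Then v_1 = N · v_2 = (-1, 0, -1)ᵀ.

Sanity check: (A − (6)·I) v_1 = (0, 0, 0)ᵀ = 0. ✓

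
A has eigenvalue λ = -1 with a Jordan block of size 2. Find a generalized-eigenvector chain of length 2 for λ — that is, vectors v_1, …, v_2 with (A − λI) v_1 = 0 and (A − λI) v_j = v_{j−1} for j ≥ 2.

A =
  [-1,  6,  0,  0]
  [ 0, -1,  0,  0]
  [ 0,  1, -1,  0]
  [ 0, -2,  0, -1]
A Jordan chain for λ = -1 of length 2:
v_1 = (6, 0, 1, -2)ᵀ
v_2 = (0, 1, 0, 0)ᵀ

Let N = A − (-1)·I. We want v_2 with N^2 v_2 = 0 but N^1 v_2 ≠ 0; then v_{j-1} := N · v_j for j = 2, …, 2.

Pick v_2 = (0, 1, 0, 0)ᵀ.
Then v_1 = N · v_2 = (6, 0, 1, -2)ᵀ.

Sanity check: (A − (-1)·I) v_1 = (0, 0, 0, 0)ᵀ = 0. ✓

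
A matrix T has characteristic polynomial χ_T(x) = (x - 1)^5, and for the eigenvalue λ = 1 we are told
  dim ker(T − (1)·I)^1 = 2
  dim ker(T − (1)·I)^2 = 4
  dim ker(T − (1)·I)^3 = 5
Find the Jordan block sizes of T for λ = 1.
Block sizes for λ = 1: [3, 2]

From the dimensions of kernels of powers, the number of Jordan blocks of size at least j is d_j − d_{j−1} where d_j = dim ker(N^j) (with d_0 = 0). Computing the differences gives [2, 2, 1].
The number of blocks of size exactly k is (#blocks of size ≥ k) − (#blocks of size ≥ k + 1), so the partition is: 1 block(s) of size 2, 1 block(s) of size 3.
In nonincreasing order the block sizes are [3, 2].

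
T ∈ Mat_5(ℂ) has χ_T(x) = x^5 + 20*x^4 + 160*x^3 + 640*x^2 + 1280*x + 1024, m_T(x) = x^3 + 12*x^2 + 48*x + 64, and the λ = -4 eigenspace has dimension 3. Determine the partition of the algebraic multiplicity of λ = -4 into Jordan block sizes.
Block sizes for λ = -4: [3, 1, 1]

Step 1 — from the characteristic polynomial, algebraic multiplicity of λ = -4 is 5. From dim ker(T − (-4)·I) = 3, there are exactly 3 Jordan blocks for λ = -4.
Step 2 — from the minimal polynomial, the factor (x + 4)^3 tells us the largest block for λ = -4 has size 3.
Step 3 — with total size 5, 3 blocks, and largest block 3, the block sizes (in nonincreasing order) are [3, 1, 1].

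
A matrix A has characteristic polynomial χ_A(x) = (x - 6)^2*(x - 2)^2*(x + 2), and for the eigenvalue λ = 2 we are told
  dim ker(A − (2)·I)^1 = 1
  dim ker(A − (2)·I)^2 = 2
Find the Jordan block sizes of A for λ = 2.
Block sizes for λ = 2: [2]

From the dimensions of kernels of powers, the number of Jordan blocks of size at least j is d_j − d_{j−1} where d_j = dim ker(N^j) (with d_0 = 0). Computing the differences gives [1, 1].
The number of blocks of size exactly k is (#blocks of size ≥ k) − (#blocks of size ≥ k + 1), so the partition is: 1 block(s) of size 2.
In nonincreasing order the block sizes are [2].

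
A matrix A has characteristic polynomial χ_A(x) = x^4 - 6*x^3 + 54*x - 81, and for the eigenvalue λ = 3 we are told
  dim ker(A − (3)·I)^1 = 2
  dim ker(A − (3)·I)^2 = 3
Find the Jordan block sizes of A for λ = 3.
Block sizes for λ = 3: [2, 1]

From the dimensions of kernels of powers, the number of Jordan blocks of size at least j is d_j − d_{j−1} where d_j = dim ker(N^j) (with d_0 = 0). Computing the differences gives [2, 1].
The number of blocks of size exactly k is (#blocks of size ≥ k) − (#blocks of size ≥ k + 1), so the partition is: 1 block(s) of size 1, 1 block(s) of size 2.
In nonincreasing order the block sizes are [2, 1].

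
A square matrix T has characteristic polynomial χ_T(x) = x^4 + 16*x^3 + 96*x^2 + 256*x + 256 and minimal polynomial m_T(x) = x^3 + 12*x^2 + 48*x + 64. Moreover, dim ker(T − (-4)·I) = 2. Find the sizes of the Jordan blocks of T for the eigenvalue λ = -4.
Block sizes for λ = -4: [3, 1]

Step 1 — from the characteristic polynomial, algebraic multiplicity of λ = -4 is 4. From dim ker(T − (-4)·I) = 2, there are exactly 2 Jordan blocks for λ = -4.
Step 2 — from the minimal polynomial, the factor (x + 4)^3 tells us the largest block for λ = -4 has size 3.
Step 3 — with total size 4, 2 blocks, and largest block 3, the block sizes (in nonincreasing order) are [3, 1].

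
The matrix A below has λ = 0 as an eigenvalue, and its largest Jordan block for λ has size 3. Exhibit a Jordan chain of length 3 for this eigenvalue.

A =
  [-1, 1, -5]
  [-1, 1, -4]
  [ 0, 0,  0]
A Jordan chain for λ = 0 of length 3:
v_1 = (1, 1, 0)ᵀ
v_2 = (-5, -4, 0)ᵀ
v_3 = (0, 0, 1)ᵀ

Let N = A − (0)·I. We want v_3 with N^3 v_3 = 0 but N^2 v_3 ≠ 0; then v_{j-1} := N · v_j for j = 3, …, 2.

Pick v_3 = (0, 0, 1)ᵀ.
Then v_2 = N · v_3 = (-5, -4, 0)ᵀ.
Then v_1 = N · v_2 = (1, 1, 0)ᵀ.

Sanity check: (A − (0)·I) v_1 = (0, 0, 0)ᵀ = 0. ✓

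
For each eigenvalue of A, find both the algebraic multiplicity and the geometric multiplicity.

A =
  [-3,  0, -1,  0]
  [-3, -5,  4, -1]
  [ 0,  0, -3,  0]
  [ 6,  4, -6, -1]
λ = -3: alg = 4, geom = 2

Step 1 — factor the characteristic polynomial to read off the algebraic multiplicities:
  χ_A(x) = (x + 3)^4

Step 2 — compute geometric multiplicities via the rank-nullity identity g(λ) = n − rank(A − λI):
  rank(A − (-3)·I) = 2, so dim ker(A − (-3)·I) = n − 2 = 2

Summary:
  λ = -3: algebraic multiplicity = 4, geometric multiplicity = 2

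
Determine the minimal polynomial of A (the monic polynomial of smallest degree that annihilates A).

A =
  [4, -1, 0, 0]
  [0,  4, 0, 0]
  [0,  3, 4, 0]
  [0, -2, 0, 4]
x^2 - 8*x + 16

The characteristic polynomial is χ_A(x) = (x - 4)^4, so the eigenvalues are known. The minimal polynomial is
  m_A(x) = Π_λ (x − λ)^{k_λ}
where k_λ is the size of the *largest* Jordan block for λ (equivalently, the smallest k with (A − λI)^k v = 0 for every generalised eigenvector v of λ).

  λ = 4: largest Jordan block has size 2, contributing (x − 4)^2

So m_A(x) = (x - 4)^2 = x^2 - 8*x + 16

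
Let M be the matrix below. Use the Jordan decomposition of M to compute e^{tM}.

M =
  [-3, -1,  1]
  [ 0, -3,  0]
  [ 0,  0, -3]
e^{tM} =
  [exp(-3*t), -t*exp(-3*t), t*exp(-3*t)]
  [0, exp(-3*t), 0]
  [0, 0, exp(-3*t)]

Strategy: write M = P · J · P⁻¹ where J is a Jordan canonical form, so e^{tM} = P · e^{tJ} · P⁻¹, and e^{tJ} can be computed block-by-block.

M has Jordan form
J =
  [-3,  1,  0]
  [ 0, -3,  0]
  [ 0,  0, -3]
(up to reordering of blocks).

Per-block formulas:
  For a 2×2 Jordan block J_2(-3): exp(t · J_2(-3)) = e^(-3t)·(I + t·N), where N is the 2×2 nilpotent shift.
  For a 1×1 block at λ = -3: exp(t · [-3]) = [e^(-3t)].

After assembling e^{tJ} and conjugating by P, we get:

e^{tM} =
  [exp(-3*t), -t*exp(-3*t), t*exp(-3*t)]
  [0, exp(-3*t), 0]
  [0, 0, exp(-3*t)]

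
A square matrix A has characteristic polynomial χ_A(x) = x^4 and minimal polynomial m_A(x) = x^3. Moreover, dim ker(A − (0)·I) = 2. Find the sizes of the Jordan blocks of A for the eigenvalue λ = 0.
Block sizes for λ = 0: [3, 1]

Step 1 — from the characteristic polynomial, algebraic multiplicity of λ = 0 is 4. From dim ker(A − (0)·I) = 2, there are exactly 2 Jordan blocks for λ = 0.
Step 2 — from the minimal polynomial, the factor (x − 0)^3 tells us the largest block for λ = 0 has size 3.
Step 3 — with total size 4, 2 blocks, and largest block 3, the block sizes (in nonincreasing order) are [3, 1].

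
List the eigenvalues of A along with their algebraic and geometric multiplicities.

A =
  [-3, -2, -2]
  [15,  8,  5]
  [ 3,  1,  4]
λ = 3: alg = 3, geom = 2

Step 1 — factor the characteristic polynomial to read off the algebraic multiplicities:
  χ_A(x) = (x - 3)^3

Step 2 — compute geometric multiplicities via the rank-nullity identity g(λ) = n − rank(A − λI):
  rank(A − (3)·I) = 1, so dim ker(A − (3)·I) = n − 1 = 2

Summary:
  λ = 3: algebraic multiplicity = 3, geometric multiplicity = 2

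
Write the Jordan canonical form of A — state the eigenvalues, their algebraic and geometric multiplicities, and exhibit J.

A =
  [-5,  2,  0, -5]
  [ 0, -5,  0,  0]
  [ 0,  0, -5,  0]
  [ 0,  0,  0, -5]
J_2(-5) ⊕ J_1(-5) ⊕ J_1(-5)

The characteristic polynomial is
  det(x·I − A) = x^4 + 20*x^3 + 150*x^2 + 500*x + 625 = (x + 5)^4

Eigenvalues and multiplicities (the geometric multiplicity of λ is n − rank(A − λI), which equals the number of Jordan blocks for λ):
  λ = -5: algebraic multiplicity = 4, geometric multiplicity = 3

Determining the block sizes for each eigenvalue:
  λ = -5: 3 blocks summing to 4 forces exactly one block of size 2 and the rest size 1 → block sizes [2, 1, 1]

Assembling the blocks gives a Jordan form
J =
  [-5,  1,  0,  0]
  [ 0, -5,  0,  0]
  [ 0,  0, -5,  0]
  [ 0,  0,  0, -5]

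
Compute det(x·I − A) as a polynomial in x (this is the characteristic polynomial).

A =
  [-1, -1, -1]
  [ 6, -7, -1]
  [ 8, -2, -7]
x^3 + 15*x^2 + 75*x + 125

Expanding det(x·I − A) (e.g. by cofactor expansion or by noting that A is similar to its Jordan form J, which has the same characteristic polynomial as A) gives
  χ_A(x) = x^3 + 15*x^2 + 75*x + 125
which factors as (x + 5)^3. The eigenvalues (with algebraic multiplicities) are λ = -5 with multiplicity 3.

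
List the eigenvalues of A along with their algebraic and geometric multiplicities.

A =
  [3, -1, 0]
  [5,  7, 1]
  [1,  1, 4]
λ = 4: alg = 1, geom = 1; λ = 5: alg = 2, geom = 1

Step 1 — factor the characteristic polynomial to read off the algebraic multiplicities:
  χ_A(x) = (x - 5)^2*(x - 4)

Step 2 — compute geometric multiplicities via the rank-nullity identity g(λ) = n − rank(A − λI):
  rank(A − (4)·I) = 2, so dim ker(A − (4)·I) = n − 2 = 1
  rank(A − (5)·I) = 2, so dim ker(A − (5)·I) = n − 2 = 1

Summary:
  λ = 4: algebraic multiplicity = 1, geometric multiplicity = 1
  λ = 5: algebraic multiplicity = 2, geometric multiplicity = 1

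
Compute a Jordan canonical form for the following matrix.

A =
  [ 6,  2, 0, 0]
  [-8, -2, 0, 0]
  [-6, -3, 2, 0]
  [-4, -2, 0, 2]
J_2(2) ⊕ J_1(2) ⊕ J_1(2)

The characteristic polynomial is
  det(x·I − A) = x^4 - 8*x^3 + 24*x^2 - 32*x + 16 = (x - 2)^4

Eigenvalues and multiplicities (the geometric multiplicity of λ is n − rank(A − λI), which equals the number of Jordan blocks for λ):
  λ = 2: algebraic multiplicity = 4, geometric multiplicity = 3

Determining the block sizes for each eigenvalue:
  λ = 2: 3 blocks summing to 4 forces exactly one block of size 2 and the rest size 1 → block sizes [2, 1, 1]

Assembling the blocks gives a Jordan form
J =
  [2, 1, 0, 0]
  [0, 2, 0, 0]
  [0, 0, 2, 0]
  [0, 0, 0, 2]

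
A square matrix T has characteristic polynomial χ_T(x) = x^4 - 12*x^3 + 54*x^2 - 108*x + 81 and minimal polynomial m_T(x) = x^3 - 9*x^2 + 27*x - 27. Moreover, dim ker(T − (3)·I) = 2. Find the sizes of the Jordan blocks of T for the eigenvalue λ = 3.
Block sizes for λ = 3: [3, 1]

Step 1 — from the characteristic polynomial, algebraic multiplicity of λ = 3 is 4. From dim ker(T − (3)·I) = 2, there are exactly 2 Jordan blocks for λ = 3.
Step 2 — from the minimal polynomial, the factor (x − 3)^3 tells us the largest block for λ = 3 has size 3.
Step 3 — with total size 4, 2 blocks, and largest block 3, the block sizes (in nonincreasing order) are [3, 1].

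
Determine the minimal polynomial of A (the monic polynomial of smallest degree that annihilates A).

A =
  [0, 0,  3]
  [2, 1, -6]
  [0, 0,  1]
x^2 - x

The characteristic polynomial is χ_A(x) = x*(x - 1)^2, so the eigenvalues are known. The minimal polynomial is
  m_A(x) = Π_λ (x − λ)^{k_λ}
where k_λ is the size of the *largest* Jordan block for λ (equivalently, the smallest k with (A − λI)^k v = 0 for every generalised eigenvector v of λ).

  λ = 0: largest Jordan block has size 1, contributing (x − 0)
  λ = 1: largest Jordan block has size 1, contributing (x − 1)

So m_A(x) = x*(x - 1) = x^2 - x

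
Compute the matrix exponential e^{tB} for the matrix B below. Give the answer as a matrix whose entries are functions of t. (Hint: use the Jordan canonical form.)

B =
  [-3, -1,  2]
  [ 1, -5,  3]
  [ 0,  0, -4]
e^{tB} =
  [t*exp(-4*t) + exp(-4*t), -t*exp(-4*t), -t^2*exp(-4*t)/2 + 2*t*exp(-4*t)]
  [t*exp(-4*t), -t*exp(-4*t) + exp(-4*t), -t^2*exp(-4*t)/2 + 3*t*exp(-4*t)]
  [0, 0, exp(-4*t)]

Strategy: write B = P · J · P⁻¹ where J is a Jordan canonical form, so e^{tB} = P · e^{tJ} · P⁻¹, and e^{tJ} can be computed block-by-block.

B has Jordan form
J =
  [-4,  1,  0]
  [ 0, -4,  1]
  [ 0,  0, -4]
(up to reordering of blocks).

Per-block formulas:
  For a 3×3 Jordan block J_3(-4): exp(t · J_3(-4)) = e^(-4t)·(I + t·N + (t^2/2)·N^2), where N is the 3×3 nilpotent shift.

After assembling e^{tJ} and conjugating by P, we get:

e^{tB} =
  [t*exp(-4*t) + exp(-4*t), -t*exp(-4*t), -t^2*exp(-4*t)/2 + 2*t*exp(-4*t)]
  [t*exp(-4*t), -t*exp(-4*t) + exp(-4*t), -t^2*exp(-4*t)/2 + 3*t*exp(-4*t)]
  [0, 0, exp(-4*t)]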